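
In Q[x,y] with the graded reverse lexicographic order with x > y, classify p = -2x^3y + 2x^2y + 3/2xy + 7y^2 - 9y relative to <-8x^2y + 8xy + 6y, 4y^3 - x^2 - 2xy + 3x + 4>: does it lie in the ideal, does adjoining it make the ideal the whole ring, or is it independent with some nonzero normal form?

-2x^3y + 2x^2y + 3/2xy + 7y^2 - 9y is independent of I; its normal form modulo I is 7y^2 - 9y.

First compute the reduced Gröbner basis of I by Buchberger's algorithm.
f_1 = -8x^2y + 8xy + 6y, LT = x^2y.
f_2 = 4y^3 - x^2 - 2xy + 3x + 4, LT = y^3.

S(f_1,f_2): lcm = x^2y^3. S = 1/4x^4 + 1/2x^3y - xy^3 - 3/4x^3 - 3/4y^3 - x^2.
  leading term x^4: no divisor's leading term divides it; move 1/4x^4 to the remainder.
  leading term x^3y: subtract (-1/16x)·f_1 from 1/2x^3y - xy^3 - 3/4x^3 - 3/4y^3 - x^2 → -xy^3 - 3/4x^3 + 1/2x^2y - 3/4y^3 - x^2 + 3/8xy
  leading term xy^3: subtract (-1/4x)·f_2 from -xy^3 - 3/4x^3 + 1/2x^2y - 3/4y^3 - x^2 + 3/8xy → -x^3 - 3/4y^3 - 1/4x^2 + 3/8xy + x
  leading term x^3: no divisor's leading term divides it; move -x^3 to the remainder.
  leading term y^3: subtract (-3/16)·f_2 from -3/4y^3 - 1/4x^2 + 3/8xy + x → -7/16x^2 + 25/16x + 3/4
  leading term x^2: no divisor's leading term divides it; move -7/16x^2 to the remainder.
  leading term x: no divisor's leading term divides it; move 25/16x to the remainder.
  leading term 1: no divisor's leading term divides it; move 3/4 to the remainder.
  remainder 1/4x^4 - x^3 - 7/16x^2 + 25/16x + 3/4 ≠ 0; add h_3 = 1/4x^4 - x^3 - 7/16x^2 + 25/16x + 3/4 to the basis.

The other S-polynomials (S(f_1,h_3), S(f_2,h_3)) all reduce to 0 modulo the current basis, so we have a Gröbner basis.
Inter-reduce: drop elements whose leading term is divisible by another's, tail-reduce, and make monic.
Reduced Gröbner basis: {x^4 - 4x^3 - 7/4x^2 + 25/4x + 3, x^2y - xy - 3/4y, y^3 - 1/4x^2 - 1/2xy + 3/4x + 1}.
Label its elements g_1 = x^4 - 4x^3 - 7/4x^2 + 25/4x + 3, g_2 = x^2y - xy - 3/4y, g_3 = y^3 - 1/4x^2 - 1/2xy + 3/4x + 1.

Reduce p = -2x^3y + 2x^2y + 3/2xy + 7y^2 - 9y modulo G:
  leading term x^3y: subtract (-2x)·g_2 from -2x^3y + 2x^2y + 3/2xy + 7y^2 - 9y → 7y^2 - 9y
  leading term y^2: no divisor's leading term divides it; move 7y^2 to the remainder.
  leading term y: no divisor's leading term divides it; move -9y to the remainder.
  normal form = 7y^2 - 9y.
The normal form is nonzero, so p ∉ I. Since p minus its normal form lies in I, I + (p) = I + (r) where r = 7y^2 - 9y; decide whether this ideal is the whole ring.
Run Buchberger on G together with r (pairs among the g_i already reduce to 0 since G is a Gröbner basis):
g_1 = x^4 - 4x^3 - 7/4x^2 + 25/4x + 3, LT = x^4.
g_2 = x^2y - xy - 3/4y, LT = x^2y.
g_3 = y^3 - 1/4x^2 - 1/2xy + 3/4x + 1, LT = y^3.
r = 7y^2 - 9y, LT = y^2.

S(g_3,r): lcm = y^3. S = -1/4x^2 - 1/2xy + 9/7y^2 + 3/4x + 1.
  leading term x^2: no divisor's leading term divides it; move -1/4x^2 to the remainder.
  leading term xy: no divisor's leading term divides it; move -1/2xy to the remainder.
  leading term y^2: subtract (9/49)·r from 9/7y^2 + 3/4x + 1 → 3/4x + 81/49y + 1
  leading term x: no divisor's leading term divides it; move 3/4x to the remainder.
  leading term y: no divisor's leading term divides it; move 81/49y to the remainder.
  leading term 1: no divisor's leading term divides it; move 1 to the remainder.
  remainder -1/4x^2 - 1/2xy + 3/4x + 81/49y + 1 ≠ 0; add m_5 = -1/4x^2 - 1/2xy + 3/4x + 81/49y + 1 to the basis.

S(g_2,m_5): lcm = x^2y. S = -2xy^2 + 2xy + 324/49y^2 + 13/4y.
  leading term xy^2: subtract (-2/7x)·r from -2xy^2 + 2xy + 324/49y^2 + 13/4y → -4/7xy + 324/49y^2 + 13/4y
  leading term xy: no divisor's leading term divides it; move -4/7xy to the remainder.
  leading term y^2: subtract (324/343)·r from 324/49y^2 + 13/4y → 16123/1372y
  leading term y: no divisor's leading term divides it; move 16123/1372y to the remainder.
  remainder -4/7xy + 16123/1372y ≠ 0; add m_6 = -4/7xy + 16123/1372y to the basis.

S(g_1,m_6): lcm = x^4y. S = 12987/784x^3y - 7/4x^2y + 25/4xy + 3y.
  leading term x^3y: subtract (12987/784x)·g_2 from 12987/784x^3y - 7/4x^2y + 25/4xy + 3y → 11615/784x^2y + 58561/3136xy + 3y
  leading term x^2y: subtract (11615/784)·g_2 from 11615/784x^2y + 58561/3136xy + 3y → 15003/448xy + 44253/3136y
  leading term xy: subtract (-15003/256)·m_6 from 15003/448xy + 44253/3136y → 246849705/351232y
  leading term y: no divisor's leading term divides it; move 246849705/351232y to the remainder.
  remainder 246849705/351232y ≠ 0; add m_7 = 246849705/351232y to the basis.

The other S-polynomials (S(g_1,g_2), S(g_1,g_3), S(g_1,r), S(g_2,g_3), S(g_2,r), S(g_1,m_5), S(g_3,m_5), S(r,m_5), S(g_2,m_6), S(g_3,m_6), S(r,m_6), S(m_5,m_6), S(g_1,m_7), S(g_2,m_7), S(g_3,m_7), S(r,m_7), S(m_5,m_7), S(m_6,m_7)) all reduce to 0 modulo the current basis, so we have a Gröbner basis.
Inter-reduce: drop elements whose leading term is divisible by another's, tail-reduce, and make monic.
Reduced Gröbner basis: {x^2 - 3x - 4, y}.
The reduced Gröbner basis of I + (p) is {x^2 - 3x - 4, y} ≠ {1}, a proper ideal, so the enlarged system stays consistent: p is independent of I, with normal form 7y^2 - 9y.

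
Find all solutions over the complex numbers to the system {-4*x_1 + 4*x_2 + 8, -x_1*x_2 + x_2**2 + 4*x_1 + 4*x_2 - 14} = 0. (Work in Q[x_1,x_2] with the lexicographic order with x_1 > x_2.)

Compute a lex Gröbner basis by Buchberger's algorithm.
f_1 = -4*x_1 + 4*x_2 + 8, LT = x_1.
f_2 = -x_1*x_2 + 4*x_1 + x_2**2 + 4*x_2 - 14, LT = x_1*x_2.

S(f_1,f_2): lcm = x_1*x_2. S = 4*x_1 + 2*x_2 - 14.
  reduce S modulo (f_1, f_2):
  remainder 6*x_2 - 6 ≠ 0; add h_3 = 6*x_2 - 6 to the basis.

The other S-polynomials (S(f_1,h_3), S(f_2,h_3)) all reduce to 0 modulo the current basis, so we have a Gröbner basis.
Inter-reduce: drop elements whose leading term is divisible by another's, tail-reduce, and make monic.
Reduced Gröbner basis: {x_1 - 3, x_2 - 1}.

The lex basis is triangular: the last element involves only x_2. Solving x_2 - 1 = 0 gives x_2 ∈ {1}; substituting each value into the earlier elements determines the remaining variables.
  x_2 = 1: the earlier basis element becomes x_1 - 3 = 0, giving x_1 = 3 — point (3, 1).

{(3, 1)}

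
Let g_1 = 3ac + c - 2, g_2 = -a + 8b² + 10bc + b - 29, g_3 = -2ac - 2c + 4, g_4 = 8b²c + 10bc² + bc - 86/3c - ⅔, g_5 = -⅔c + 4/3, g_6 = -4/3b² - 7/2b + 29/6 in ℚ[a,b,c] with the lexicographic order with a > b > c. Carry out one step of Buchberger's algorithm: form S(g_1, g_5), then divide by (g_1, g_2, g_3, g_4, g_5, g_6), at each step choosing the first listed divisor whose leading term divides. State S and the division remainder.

S(g_1, g_5) = 2a + ⅓c - ⅔; remainder on division = 0.

lcm(LM(g_1), LM(g_5)) = ac.
S = (lcm/LT(g_1))·g_1 − (lcm/LT(g_5))·g_5 = 2a + ⅓c - ⅔.
Reduce S modulo (g_1, g_2, g_3, g_4, g_5, g_6) in that order:
  leading term a: subtract (-2)·g_2 from 2a + ⅓c - ⅔ → 16b² + 20bc + 2b + ⅓c - 176/3
  leading term b²: subtract (-12)·g_6 from 16b² + 20bc + 2b + ⅓c - 176/3 → 20bc - 40b + ⅓c - ⅔
  leading term bc: subtract (-30b)·g_5 from 20bc - 40b + ⅓c - ⅔ → ⅓c - ⅔
  leading term c: subtract (-½)·g_5 from ⅓c - ⅔ → 0
The remainder is 0, so this S-polynomial contributes no new basis element.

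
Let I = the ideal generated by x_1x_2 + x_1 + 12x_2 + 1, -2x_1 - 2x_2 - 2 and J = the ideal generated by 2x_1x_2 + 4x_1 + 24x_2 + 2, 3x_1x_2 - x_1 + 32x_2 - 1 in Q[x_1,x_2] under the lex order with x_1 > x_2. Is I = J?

Two ideals are equal iff their reduced Gröbner bases coincide (the reduced basis is unique for a fixed ordering).
Buchberger on the first generating set:
f_1 = x_1x_2 + x_1 + 12x_2 + 1, LT = x_1x_2.
f_2 = -2x_1 - 2x_2 - 2, LT = x_1.

S(f_1,f_2): lcm = x_1x_2. S = x_1 - x_2^2 + 11x_2 + 1.
  reduce S modulo (f_1, f_2):
  remainder -x_2^2 + 10x_2 ≠ 0; add g_3 = -x_2^2 + 10x_2 to the basis.

The other S-polynomials (S(f_1,g_3), S(f_2,g_3)) all reduce to 0 modulo the current basis, so we have a Gröbner basis.
Inter-reduce: drop elements whose leading term is divisible by another's, tail-reduce, and make monic.
Reduced Gröbner basis: {x_1 + x_2 + 1, x_2^2 - 10x_2}.

Buchberger on the second generating set:
h_1 = 2x_1x_2 + 4x_1 + 24x_2 + 2, LT = x_1x_2.
h_2 = 3x_1x_2 - x_1 + 32x_2 - 1, LT = x_1x_2.

S(h_1,h_2): lcm = x_1x_2. S = 7/3x_1 + 4/3x_2 + 4/3.
  reduce S modulo (h_1, h_2):
  remainder 7/3x_1 + 4/3x_2 + 4/3 ≠ 0; add k_3 = 7/3x_1 + 4/3x_2 + 4/3 to the basis.

S(h_1,k_3): lcm = x_1x_2. S = 2x_1 - 4/7x_2^2 + 80/7x_2 + 1.
  reduce S modulo (h_1, h_2, k_3):
  remainder -4/7x_2^2 + 72/7x_2 - 1/7 ≠ 0; add k_4 = -4/7x_2^2 + 72/7x_2 - 1/7 to the basis.

The other S-polynomials (S(h_2,k_3), S(h_1,k_4), S(h_2,k_4), S(k_3,k_4)) all reduce to 0 modulo the current basis, so we have a Gröbner basis.
Inter-reduce: drop elements whose leading term is divisible by another's, tail-reduce, and make monic.
Reduced Gröbner basis: {x_1 + 4/7x_2 + 4/7, x_2^2 - 18x_2 + 1/4}.

The bases are distinct; the ideals are different.

No, the ideals differ.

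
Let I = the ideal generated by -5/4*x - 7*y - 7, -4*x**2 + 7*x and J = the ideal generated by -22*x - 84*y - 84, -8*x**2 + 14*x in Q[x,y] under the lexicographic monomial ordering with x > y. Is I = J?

No, the ideals differ.

Two ideals are equal iff their reduced Gröbner bases coincide (the reduced basis is unique for a fixed ordering).
Buchberger on the first generating set:
f_1 = -5/4*x - 7*y - 7, LT = x.
f_2 = -4*x**2 + 7*x, LT = x**2.

S(f_1,f_2): lcm = x**2. S = 28/5*x*y + 147/20*x.
  leading term x*y: subtract (-112/25*y)·f_1 from 28/5*x*y + 147/20*x → 147/20*x - 784/25*y**2 - 784/25*y
  leading term x: subtract (-147/25)·f_1 from 147/20*x - 784/25*y**2 - 784/25*y → -784/25*y**2 - 1813/25*y - 1029/25
  leading term y**2: no divisor's leading term divides it; move -784/25*y**2 to the remainder.
  leading term y: no divisor's leading term divides it; move -1813/25*y to the remainder.
  leading term 1: no divisor's leading term divides it; move -1029/25 to the remainder.
  remainder -784/25*y**2 - 1813/25*y - 1029/25 ≠ 0; add g_3 = -784/25*y**2 - 1813/25*y - 1029/25 to the basis.

S(f_1,g_3): leading monomials are coprime, so the S-polynomial reduces to 0 (Buchberger's first criterion).
S(f_2,g_3): leading monomials are coprime, so the S-polynomial reduces to 0 (Buchberger's first criterion).
Every S-polynomial of the final basis reduces to 0, so we have a Gröbner basis.
Inter-reduce: drop elements whose leading term is divisible by another's, tail-reduce, and make monic.
Reduced Gröbner basis: {x + 28/5*y + 28/5, y**2 + 37/16*y + 21/16}.

Buchberger on the second generating set:
h_1 = -22*x - 84*y - 84, LT = x.
h_2 = -8*x**2 + 14*x, LT = x**2.

S(h_1,h_2): lcm = x**2. S = 42/11*x*y + 245/44*x.
  leading term x*y: subtract (-21/121*y)·h_1 from 42/11*x*y + 245/44*x → 245/44*x - 1764/121*y**2 - 1764/121*y
  leading term x: subtract (-245/968)·h_1 from 245/44*x - 1764/121*y**2 - 1764/121*y → -1764/121*y**2 - 8673/242*y - 5145/242
  leading term y**2: no divisor's leading term divides it; move -1764/121*y**2 to the remainder.
  leading term y: no divisor's leading term divides it; move -8673/242*y to the remainder.
  leading term 1: no divisor's leading term divides it; move -5145/242 to the remainder.
  remainder -1764/121*y**2 - 8673/242*y - 5145/242 ≠ 0; add k_3 = -1764/121*y**2 - 8673/242*y - 5145/242 to the basis.

S(h_1,k_3): leading monomials are coprime, so the S-polynomial reduces to 0 (Buchberger's first criterion).
S(h_2,k_3): leading monomials are coprime, so the S-polynomial reduces to 0 (Buchberger's first criterion).
Every S-polynomial of the final basis reduces to 0, so we have a Gröbner basis.
Inter-reduce: drop elements whose leading term is divisible by another's, tail-reduce, and make monic.
Reduced Gröbner basis: {x + 42/11*y + 42/11, y**2 + 59/24*y + 35/24}.

Since the reduced bases disagree, the two ideals are not the same.
The choice of monomial ordering does not affect the verdict — as long as both bases are computed under the same ordering, their equality decides ideal equality.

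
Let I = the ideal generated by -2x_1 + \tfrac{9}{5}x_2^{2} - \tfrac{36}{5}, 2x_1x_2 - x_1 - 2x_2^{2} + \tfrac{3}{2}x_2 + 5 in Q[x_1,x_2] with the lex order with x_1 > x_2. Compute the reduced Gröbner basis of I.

f_1 = -2x_1 + \tfrac{9}{5}x_2^{2} - \tfrac{36}{5}, LT = x_1.
f_2 = 2x_1x_2 - x_1 - 2x_2^{2} + \tfrac{3}{2}x_2 + 5, LT = x_1x_2.

S(f_1,f_2): lcm = x_1x_2. S = \tfrac{1}{2}x_1 - \tfrac{9}{10}x_2^{3} + x_2^{2} + \tfrac{57}{20}x_2 - \tfrac{5}{2}.
  reduce S modulo (f_1, f_2):
  remainder -\tfrac{9}{10}x_2^{3} + \tfrac{29}{20}x_2^{2} + \tfrac{57}{20}x_2 - \tfrac{43}{10} ≠ 0; add g_3 = -\tfrac{9}{10}x_2^{3} + \tfrac{29}{20}x_2^{2} + \tfrac{57}{20}x_2 - \tfrac{43}{10} to the basis.

The other S-polynomials (S(f_1,g_3), S(f_2,g_3)) all reduce to 0 modulo the current basis, so we have a Gröbner basis.
Inter-reduce: drop elements whose leading term is divisible by another's, tail-reduce, and make monic.

G = {x_1 - \tfrac{9}{10}x_2^{2} + \tfrac{18}{5}, x_2^{3} - \tfrac{29}{18}x_2^{2} - \tfrac{19}{6}x_2 + \tfrac{43}{9}}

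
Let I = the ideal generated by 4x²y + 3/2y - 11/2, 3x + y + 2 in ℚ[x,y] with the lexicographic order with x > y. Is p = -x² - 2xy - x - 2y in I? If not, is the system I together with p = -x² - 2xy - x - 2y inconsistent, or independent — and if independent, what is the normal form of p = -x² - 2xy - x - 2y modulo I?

First compute the reduced Gröbner basis of I by Buchberger's algorithm.
f_1 = 4x²y + 3/2y - 11/2, LT = x²y.
f_2 = 3x + y + 2, LT = x.

S(f_1,f_2): lcm = x²y. S = -⅓xy² - ⅔xy + ⅜y - 11/8.
  reduce S modulo (f_1, f_2):
  remainder 1/9y³ + 4/9y² + 59/72y - 11/8 ≠ 0; add h_3 = 1/9y³ + 4/9y² + 59/72y - 11/8 to the basis.

The other S-polynomials (S(f_1,h_3), S(f_2,h_3)) all reduce to 0 modulo the current basis, so we have a Gröbner basis.
Inter-reduce: drop elements whose leading term is divisible by another's, tail-reduce, and make monic.
Reduced Gröbner basis: {x + ⅓y + ⅔, y³ + 4y² + 59/8y - 99/8}.
Label its elements g_1 = x + ⅓y + ⅔, g_2 = y³ + 4y² + 59/8y - 99/8.

Reduce p = -x² - 2xy - x - 2y modulo G:
  leading term x²: subtract (-x)·g_1 from -x² - 2xy - x - 2y → -5/3xy - ⅓x - 2y
  leading term xy: subtract (-5/3y)·g_1 from -5/3xy - ⅓x - 2y → -⅓x + 5/9y² - 8/9y
  leading term x: subtract (-⅓)·g_1 from -⅓x + 5/9y² - 8/9y → 5/9y² - 7/9y + 2/9
  leading term y²: no divisor's leading term divides it; move 5/9y² to the remainder.
  leading term y: no divisor's leading term divides it; move -7/9y to the remainder.
  leading term 1: no divisor's leading term divides it; move 2/9 to the remainder.
  normal form = 5/9y² - 7/9y + 2/9.
The normal form is nonzero, so p ∉ I. Since p minus its normal form lies in I, I + (p) = I + (r) where r = 5/9y² - 7/9y + 2/9; decide whether this ideal is the whole ring.
Run Buchberger on G together with r (pairs among the g_i already reduce to 0 since G is a Gröbner basis):
g_1 = x + ⅓y + ⅔, LT = x.
g_2 = y³ + 4y² + 59/8y - 99/8, LT = y³.
r = 5/9y² - 7/9y + 2/9, LT = y².

S(g_2,r): lcm = y³. S = 27/5y² + 279/40y - 99/8.
  reduce S modulo (g_1, g_2, r):
  remainder 2907/200y - 2907/200 ≠ 0; add m_4 = 2907/200y - 2907/200 to the basis.

The other S-polynomials (S(g_1,g_2), S(g_1,r), S(g_1,m_4), S(g_2,m_4), S(r,m_4)) all reduce to 0 modulo the current basis, so we have a Gröbner basis.
Inter-reduce: drop elements whose leading term is divisible by another's, tail-reduce, and make monic.
Reduced Gröbner basis: {x + 1, y - 1}.
The reduced Gröbner basis of I + (p) is {x + 1, y - 1} ≠ {1}, a proper ideal, so the enlarged system stays consistent: p is independent of I, with normal form 5/9y² - 7/9y + 2/9.

-x² - 2xy - x - 2y is independent of I; its normal form modulo I is 5/9y² - 7/9y + 2/9.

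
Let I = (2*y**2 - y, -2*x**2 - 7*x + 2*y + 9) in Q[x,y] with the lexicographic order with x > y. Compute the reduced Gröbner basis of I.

f_1 = 2*y**2 - y, LT = y**2.
f_2 = -2*x**2 - 7*x + 2*y + 9, LT = x**2.

The S-polynomials (S(f_1,f_2)) all reduce to 0 modulo the current basis, so we have a Gröbner basis.

G = {x**2 + 7/2*x - y - 9/2, y**2 - 1/2*y}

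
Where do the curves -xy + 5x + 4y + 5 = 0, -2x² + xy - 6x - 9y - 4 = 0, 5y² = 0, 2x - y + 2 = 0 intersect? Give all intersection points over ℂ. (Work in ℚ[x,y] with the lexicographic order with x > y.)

{(-1, 0)}

Compute a lex Gröbner basis by Buchberger's algorithm.
f_1 = -xy + 5x + 4y + 5, LT = xy.
f_2 = -2x² + xy - 6x - 9y - 4, LT = x².
f_3 = 5y², LT = y².
f_4 = 2x - y + 2, LT = x.

S(f_1,f_2): lcm = x²y. S = -5x² + ½xy² - 7xy - 5x - 9/2y² - 2y.
  reduce S modulo (f_1, f_2, f_3, f_4):
  remainder -35/2y ≠ 0; add h_5 = -35/2y to the basis.

The other S-polynomials (S(f_1,f_3), S(f_1,f_4), S(f_2,f_3), S(f_2,f_4), S(f_3,f_4), S(f_1,h_5), S(f_2,h_5), S(f_3,h_5), S(f_4,h_5)) all reduce to 0 modulo the current basis, so we have a Gröbner basis.
Inter-reduce: drop elements whose leading term is divisible by another's, tail-reduce, and make monic.
Reduced Gröbner basis: {x + 1, y}.

Since the basis is lex-ordered, y is univariate in y. Its roots are {0}. Back-substituting each root into the other basis elements fixes the other coordinates.
  y = 0: the earlier basis element becomes x + 1 = 0, giving x = -1 — point (-1, 0).
Zero-dimensionality of the ideal guarantees finitely many solutions over ℂ.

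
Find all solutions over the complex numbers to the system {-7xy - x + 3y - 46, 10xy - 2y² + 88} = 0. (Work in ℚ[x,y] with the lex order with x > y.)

{(4, -2), (6 + 13*sqrt(14)/7, 2 - 5*sqrt(14)/7), (6 - 13*sqrt(14)/7, 2 + 5*sqrt(14)/7)}

Compute a lex Gröbner basis by Buchberger's algorithm.
f_1 = -7xy - x + 3y - 46, LT = xy.
f_2 = 10xy - 2y² + 88, LT = xy.

S(f_1,f_2): lcm = xy. S = 1/7x + ⅕y² - 3/7y - 78/35.
  reduce S modulo (f_1, f_2):
  remainder 1/7x + ⅕y² - 3/7y - 78/35 ≠ 0; add h_3 = 1/7x + ⅕y² - 3/7y - 78/35 to the basis.

S(f_1,h_3): lcm = xy. S = 1/7x - 7/5y³ + 3y² + 531/35y + 46/7.
  reduce S modulo (f_1, f_2, h_3):
  remainder -7/5y³ + 14/5y² + 78/5y + 44/5 ≠ 0; add h_4 = -7/5y³ + 14/5y² + 78/5y + 44/5 to the basis.

The other S-polynomials (S(f_2,h_3), S(f_1,h_4), S(f_2,h_4), S(h_3,h_4)) all reduce to 0 modulo the current basis, so we have a Gröbner basis.
Inter-reduce: drop elements whose leading term is divisible by another's, tail-reduce, and make monic.
Reduced Gröbner basis: {x + 7/5y² - 3y - 78/5, y³ - 2y² - 78/7y - 44/7}.

A lex Gröbner basis eliminates variables successively. Here y³ - 2y² - 78/7y - 44/7 depends only on y, with roots {-2, 2 - 5*sqrt(14)/7, 2 + 5*sqrt(14)/7}; lifting each root through the earlier basis elements recovers the full solutions.
  y = -2: the earlier basis element becomes x - 4 = 0, giving x = 4 — point (4, -2).
  y = 2 - 5*sqrt(14)/7: the earlier basis element becomes x - 13*sqrt(14)/7 - 6 = 0, giving x = 6 + 13*sqrt(14)/7 — point (6 + 13*sqrt(14)/7, 2 - 5*sqrt(14)/7).
  y = 2 + 5*sqrt(14)/7: the earlier basis element becomes x - 6 + 13*sqrt(14)/7 = 0, giving x = 6 - 13*sqrt(14)/7 — point (6 - 13*sqrt(14)/7, 2 + 5*sqrt(14)/7).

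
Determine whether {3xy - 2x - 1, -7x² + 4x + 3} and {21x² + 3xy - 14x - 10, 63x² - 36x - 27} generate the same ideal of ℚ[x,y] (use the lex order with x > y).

Equality of ideals is decidable: compute both reduced Gröbner bases (unique for the ordering) and check whether they agree.
Buchberger on the first generating set:
f_1 = 3xy - 2x - 1, LT = xy.
f_2 = -7x² + 4x + 3, LT = x².

S(f_1,f_2): lcm = x²y. S = -⅔x² + 4/7xy - ⅓x + 3/7y.
  leading term x²: subtract (2/21)·f_2 from -⅔x² + 4/7xy - ⅓x + 3/7y → 4/7xy - 5/7x + 3/7y - 2/7
  leading term xy: subtract (4/21)·f_1 from 4/7xy - 5/7x + 3/7y - 2/7 → -⅓x + 3/7y - 2/21
  leading term x: no divisor's leading term divides it; move -⅓x to the remainder.
  leading term y: no divisor's leading term divides it; move 3/7y to the remainder.
  leading term 1: no divisor's leading term divides it; move -2/21 to the remainder.
  remainder -⅓x + 3/7y - 2/21 ≠ 0; add g_3 = -⅓x + 3/7y - 2/21 to the basis.

S(f_1,g_3): lcm = xy. S = -⅔x + 9/7y² - 2/7y - ⅓.
  leading term x: subtract (2)·g_3 from -⅔x + 9/7y² - 2/7y - ⅓ → 9/7y² - 8/7y - 1/7
  leading term y²: no divisor's leading term divides it; move 9/7y² to the remainder.
  leading term y: no divisor's leading term divides it; move -8/7y to the remainder.
  leading term 1: no divisor's leading term divides it; move -1/7 to the remainder.
  remainder 9/7y² - 8/7y - 1/7 ≠ 0; add g_4 = 9/7y² - 8/7y - 1/7 to the basis.

The other S-polynomials (S(f_2,g_3), S(f_1,g_4), S(f_2,g_4), S(g_3,g_4)) all reduce to 0 modulo the current basis, so we have a Gröbner basis.
Inter-reduce: drop elements whose leading term is divisible by another's, tail-reduce, and make monic.
Reduced Gröbner basis: {x - 9/7y + 2/7, y² - 8/9y - 1/9}.

Buchberger on the second generating set:
h_1 = 21x² + 3xy - 14x - 10, LT = x².
h_2 = 63x² - 36x - 27, LT = x².

S(h_1,h_2): lcm = x². S = 1/7xy - 2/21x - 1/21.
  leading term xy: no divisor's leading term divides it; move 1/7xy to the remainder.
  leading term x: no divisor's leading term divides it; move -2/21x to the remainder.
  leading term 1: no divisor's leading term divides it; move -1/21 to the remainder.
  remainder 1/7xy - 2/21x - 1/21 ≠ 0; add k_3 = 1/7xy - 2/21x - 1/21 to the basis.

S(h_1,k_3): lcm = x²y. S = ⅔x² + 1/7xy² - ⅔xy + ⅓x - 10/21y.
  leading term x²: subtract (2/63)·h_1 from ⅔x² + 1/7xy² - ⅔xy + ⅓x - 10/21y → 1/7xy² - 16/21xy + 7/9x - 10/21y + 20/63
  leading term xy²: subtract (y)·k_3 from 1/7xy² - 16/21xy + 7/9x - 10/21y + 20/63 → -⅔xy + 7/9x - 3/7y + 20/63
  leading term xy: subtract (-14/3)·k_3 from -⅔xy + 7/9x - 3/7y + 20/63 → ⅓x - 3/7y + 2/21
  leading term x: no divisor's leading term divides it; move ⅓x to the remainder.
  leading term y: no divisor's leading term divides it; move -3/7y to the remainder.
  leading term 1: no divisor's leading term divides it; move 2/21 to the remainder.
  remainder ⅓x - 3/7y + 2/21 ≠ 0; add k_4 = ⅓x - 3/7y + 2/21 to the basis.

S(k_3,k_4): lcm = xy. S = -⅔x + 9/7y² - 2/7y - ⅓.
  leading term x: subtract (-2)·k_4 from -⅔x + 9/7y² - 2/7y - ⅓ → 9/7y² - 8/7y - 1/7
  leading term y²: no divisor's leading term divides it; move 9/7y² to the remainder.
  leading term y: no divisor's leading term divides it; move -8/7y to the remainder.
  leading term 1: no divisor's leading term divides it; move -1/7 to the remainder.
  remainder 9/7y² - 8/7y - 1/7 ≠ 0; add k_5 = 9/7y² - 8/7y - 1/7 to the basis.

The other S-polynomials (S(h_2,k_3), S(h_1,k_4), S(h_2,k_4), S(h_1,k_5), S(h_2,k_5), S(k_3,k_5), S(k_4,k_5)) all reduce to 0 modulo the current basis, so we have a Gröbner basis.
Inter-reduce: drop elements whose leading term is divisible by another's, tail-reduce, and make monic.
Reduced Gröbner basis: {x - 9/7y + 2/7, y² - 8/9y - 1/9}.

Same reduced basis, so the two generating sets span the same ideal.

Yes, the ideals are equal.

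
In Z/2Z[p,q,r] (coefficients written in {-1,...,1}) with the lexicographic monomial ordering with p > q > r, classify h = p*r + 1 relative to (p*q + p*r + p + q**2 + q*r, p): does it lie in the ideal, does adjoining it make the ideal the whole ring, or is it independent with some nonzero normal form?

First compute the reduced Gröbner basis of I by Buchberger's algorithm.
f_1 = p*q + p*r + p + q**2 + q*r, LT = p*q.
f_2 = p, LT = p.

S(f_1,f_2): lcm = p*q. S = p*r + p + q**2 + q*r.
  leading term p*r: subtract (r)·f_2 from p*r + p + q**2 + q*r → p + q**2 + q*r
  leading term p: subtract (1)·f_2 from p + q**2 + q*r → q**2 + q*r
  leading term q**2: no divisor's leading term divides it; move q**2 to the remainder.
  leading term q*r: no divisor's leading term divides it; move q*r to the remainder.
  remainder q**2 + q*r ≠ 0; add k_3 = q**2 + q*r to the basis.

The other S-polynomials (S(f_1,k_3), S(f_2,k_3)) all reduce to 0 modulo the current basis, so we have a Gröbner basis.
Inter-reduce: drop elements whose leading term is divisible by another's, tail-reduce, and make monic.
Reduced Gröbner basis: {p, q**2 + q*r}.
Label its elements g_1 = p, g_2 = q**2 + q*r.

Reduce h = p*r + 1 modulo G:
  leading term p*r: subtract (r)·g_1 from p*r + 1 → 1
  leading term 1: no divisor's leading term divides it; move 1 to the remainder.
  normal form = 1.
The normal form is nonzero, so h ∉ I. Since h minus its normal form lies in I, I + (h) = I + (n) where n = 1; decide whether this ideal is the whole ring.
Here n = 1 is a nonzero constant, hence a unit: 1 ∈ I + (h), the Gröbner basis of I + (h) is {1}, and the enlarged system has no common solution — adjoining h is inconsistent.

Ideal membership is decidable via reduction modulo a Gröbner basis.

Adjoining p*r + 1 makes the ideal the whole ring: the system is inconsistent.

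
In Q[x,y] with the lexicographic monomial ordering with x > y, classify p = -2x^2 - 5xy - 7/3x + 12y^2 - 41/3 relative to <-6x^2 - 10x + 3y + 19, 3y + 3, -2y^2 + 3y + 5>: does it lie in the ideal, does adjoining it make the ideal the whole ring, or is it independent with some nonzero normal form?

First compute the reduced Gröbner basis of I by Buchberger's algorithm.
f_1 = -6x^2 - 10x + 3y + 19, LT = x^2.
f_2 = 3y + 3, LT = y.
f_3 = -2y^2 + 3y + 5, LT = y^2.

The S-polynomials (S(f_1,f_2), S(f_1,f_3), S(f_2,f_3)) all reduce to 0 modulo the current basis, so we have a Gröbner basis.
Inter-reduce: drop elements whose leading term is divisible by another's, tail-reduce, and make monic.
Reduced Gröbner basis: {x^2 + 5/3x - 8/3, y + 1}.
Label its elements g_1 = x^2 + 5/3x - 8/3, g_2 = y + 1.

Reduce p = -2x^2 - 5xy - 7/3x + 12y^2 - 41/3 modulo G:
  leading term x^2: subtract (-2)·g_1 from -2x^2 - 5xy - 7/3x + 12y^2 - 41/3 → -5xy + x + 12y^2 - 19
  leading term xy: subtract (-5x)·g_2 from -5xy + x + 12y^2 - 19 → 6x + 12y^2 - 19
  leading term x: no divisor's leading term divides it; move 6x to the remainder.
  leading term y^2: subtract (12y)·g_2 from 12y^2 - 19 → -12y - 19
  leading term y: subtract (-12)·g_2 from -12y - 19 → -7
  leading term 1: no divisor's leading term divides it; move -7 to the remainder.
  normal form = 6x - 7.
The normal form is nonzero, so p ∉ I. Since p minus its normal form lies in I, I + (p) = I + (r) where r = 6x - 7; decide whether this ideal is the whole ring.
Run Buchberger on G together with r (pairs among the g_i already reduce to 0 since G is a Gröbner basis):
g_1 = x^2 + 5/3x - 8/3, LT = x^2.
g_2 = y + 1, LT = y.
r = 6x - 7, LT = x.

S(g_1,r): lcm = x^2. S = 17/6x - 8/3.
  leading term x: subtract (17/36)·r from 17/6x - 8/3 → 23/36
  leading term 1: no divisor's leading term divides it; move 23/36 to the remainder.
  remainder 23/36 ≠ 0; add m_4 = 23/36 to the basis.

The other S-polynomials (S(g_1,g_2), S(g_2,r), S(g_1,m_4), S(g_2,m_4), S(r,m_4)) all reduce to 0 modulo the current basis, so we have a Gröbner basis.
Inter-reduce: drop elements whose leading term is divisible by another's, tail-reduce, and make monic.
Reduced Gröbner basis: {1}.
The reduced Gröbner basis of I + (p) is {1}: the ideal is the whole ring, so the enlarged system has no common solution — adjoining p is inconsistent.

Adjoining -2x^2 - 5xy - 7/3x + 12y^2 - 41/3 makes the ideal the whole ring: the system is inconsistent.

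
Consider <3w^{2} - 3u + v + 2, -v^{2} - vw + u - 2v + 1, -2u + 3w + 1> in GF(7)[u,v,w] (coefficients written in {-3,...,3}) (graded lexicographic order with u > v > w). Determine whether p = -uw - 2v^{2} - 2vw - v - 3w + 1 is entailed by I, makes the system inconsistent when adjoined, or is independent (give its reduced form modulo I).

-uw - 2v^{2} - 2vw - v - 3w + 1 lies in I (it reduces to 0).

First compute the reduced Gröbner basis of I by Buchberger's algorithm.
f_1 = 3w^{2} - 3u + v + 2, LT = w^{2}.
f_2 = -v^{2} - vw + u - 2v + 1, LT = v^{2}.
f_3 = -2u + 3w + 1, LT = u.

The S-polynomials (S(f_1,f_2), S(f_1,f_3), S(f_2,f_3)) all reduce to 0 modulo the current basis, so we have a Gröbner basis.
Inter-reduce: drop elements whose leading term is divisible by another's, tail-reduce, and make monic.
Reduced Gröbner basis: {v^{2} + vw + 2v + 2w + 2, w^{2} - 2v + 2w - 1, u + 2w + 3}.
Label its elements g_1 = v^{2} + vw + 2v + 2w + 2, g_2 = w^{2} - 2v + 2w - 1, g_3 = u + 2w + 3.

Reduce p = -uw - 2v^{2} - 2vw - v - 3w + 1 modulo G:
  leading term uw: subtract (-w)·g_3 from -uw - 2v^{2} - 2vw - v - 3w + 1 → -2v^{2} - 2vw + 2w^{2} - v + 1
  leading term v^{2}: subtract (-2)·g_1 from -2v^{2} - 2vw + 2w^{2} - v + 1 → 2w^{2} + 3v - 3w - 2
  leading term w^{2}: subtract (2)·g_2 from 2w^{2} + 3v - 3w - 2 → 0
  normal form = 0.
Since the normal form is 0, p ∈ I.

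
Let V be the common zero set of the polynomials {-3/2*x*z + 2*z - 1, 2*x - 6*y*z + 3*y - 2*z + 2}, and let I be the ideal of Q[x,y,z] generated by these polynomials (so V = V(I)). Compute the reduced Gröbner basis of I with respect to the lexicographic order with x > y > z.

f_1 = -3/2*x*z + 2*z - 1, LT = x*z.
f_2 = 2*x - 6*y*z + 3*y - 2*z + 2, LT = x.

S(f_1,f_2): lcm = x*z. S = 3*y*z**2 - 3/2*y*z + z**2 - 7/3*z + 2/3.
  reduce S modulo (f_1, f_2):
  remainder 3*y*z**2 - 3/2*y*z + z**2 - 7/3*z + 2/3 ≠ 0; add g_3 = 3*y*z**2 - 3/2*y*z + z**2 - 7/3*z + 2/3 to the basis.

The other S-polynomials (S(f_1,g_3), S(f_2,g_3)) all reduce to 0 modulo the current basis, so we have a Gröbner basis.
Inter-reduce: drop elements whose leading term is divisible by another's, tail-reduce, and make monic.

G = {x - 3*y*z + 3/2*y - z + 1, y*z**2 - 1/2*y*z + 1/3*z**2 - 7/9*z + 2/9}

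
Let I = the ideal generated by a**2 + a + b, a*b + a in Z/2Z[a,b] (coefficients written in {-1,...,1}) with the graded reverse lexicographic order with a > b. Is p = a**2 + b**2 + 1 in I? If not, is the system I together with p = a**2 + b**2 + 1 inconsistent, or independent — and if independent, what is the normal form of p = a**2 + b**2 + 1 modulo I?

First compute the reduced Gröbner basis of I by Buchberger's algorithm.
f_1 = a**2 + a + b, LT = a**2.
f_2 = a*b + a, LT = a*b.

S(f_1,f_2): lcm = a**2*b. S = a**2 + a*b + b**2.
  leading term a**2: subtract (1)·f_1 from a**2 + a*b + b**2 → a*b + b**2 + a + b
  leading term a*b: subtract (1)·f_2 from a*b + b**2 + a + b → b**2 + b
  leading term b**2: no divisor's leading term divides it; move b**2 to the remainder.
  leading term b: no divisor's leading term divides it; move b to the remainder.
  remainder b**2 + b ≠ 0; add h_3 = b**2 + b to the basis.

The other S-polynomials (S(f_1,h_3), S(f_2,h_3)) all reduce to 0 modulo the current basis, so we have a Gröbner basis.
Inter-reduce: drop elements whose leading term is divisible by another's, tail-reduce, and make monic.
Reduced Gröbner basis: {a**2 + a + b, a*b + a, b**2 + b}.
Label its elements g_1 = a**2 + a + b, g_2 = a*b + a, g_3 = b**2 + b.

Reduce p = a**2 + b**2 + 1 modulo G:
  leading term a**2: subtract (1)·g_1 from a**2 + b**2 + 1 → b**2 + a + b + 1
  leading term b**2: subtract (1)·g_3 from b**2 + a + b + 1 → a + 1
  leading term a: no divisor's leading term divides it; move a to the remainder.
  leading term 1: no divisor's leading term divides it; move 1 to the remainder.
  normal form = a + 1.
The normal form is nonzero, so p ∉ I. Since p minus its normal form lies in I, I + (p) = I + (r) where r = a + 1; decide whether this ideal is the whole ring.
Run Buchberger on G together with r (pairs among the g_i already reduce to 0 since G is a Gröbner basis):
g_1 = a**2 + a + b, LT = a**2.
g_2 = a*b + a, LT = a*b.
g_3 = b**2 + b, LT = b**2.
r = a + 1, LT = a.

S(g_1,r): lcm = a**2. S = b.
  leading term b: no divisor's leading term divides it; move b to the remainder.
  remainder b ≠ 0; add m_5 = b to the basis.

S(g_2,r): lcm = a*b. S = a + b.
  leading term a: subtract (1)·r from a + b → b + 1
  leading term b: subtract (1)·m_5 from b + 1 → 1
  leading term 1: no divisor's leading term divides it; move 1 to the remainder.
  remainder 1 ≠ 0; add m_6 = 1 to the basis.

The other S-polynomials (S(g_1,g_2), S(g_1,g_3), S(g_2,g_3), S(g_3,r), S(g_1,m_5), S(g_2,m_5), S(g_3,m_5), S(r,m_5), S(g_1,m_6), S(g_2,m_6), S(g_3,m_6), S(r,m_6), S(m_5,m_6)) all reduce to 0 modulo the current basis, so we have a Gröbner basis.
Inter-reduce: drop elements whose leading term is divisible by another's, tail-reduce, and make monic.
Reduced Gröbner basis: {1}.
The reduced Gröbner basis of I + (p) is {1}: the ideal is the whole ring, so the enlarged system has no common solution — adjoining p is inconsistent.

Adjoining a**2 + b**2 + 1 makes the ideal the whole ring: the system is inconsistent.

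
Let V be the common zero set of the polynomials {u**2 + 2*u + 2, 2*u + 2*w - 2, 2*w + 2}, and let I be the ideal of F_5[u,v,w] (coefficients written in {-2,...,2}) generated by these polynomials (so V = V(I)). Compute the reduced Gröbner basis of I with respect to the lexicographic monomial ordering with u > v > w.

Buchberger's algorithm terminates because the ascending chain of leading-term ideals stabilizes.

f_1 = u**2 + 2*u + 2, LT = u**2.
f_2 = 2*u + 2*w - 2, LT = u.
f_3 = 2*w + 2, LT = w.

The S-polynomials (S(f_1,f_2), S(f_1,f_3), S(f_2,f_3)) all reduce to 0 modulo the current basis, so we have a Gröbner basis.
Inter-reduce: drop elements whose leading term is divisible by another's, tail-reduce, and make monic.

G = {u - 2, w + 1}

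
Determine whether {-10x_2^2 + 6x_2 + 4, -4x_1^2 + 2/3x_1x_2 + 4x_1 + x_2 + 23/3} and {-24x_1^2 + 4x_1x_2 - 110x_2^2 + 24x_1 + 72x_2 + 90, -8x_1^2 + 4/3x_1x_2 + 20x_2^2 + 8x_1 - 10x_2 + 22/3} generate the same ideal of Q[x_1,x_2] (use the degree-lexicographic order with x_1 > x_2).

Since reduced Gröbner bases are canonical representatives of ideals under a given ordering, it suffices to compute and compare them.
Buchberger on the first generating set:
f_1 = -10x_2^2 + 6x_2 + 4, LT = x_2^2.
f_2 = -4x_1^2 + 2/3x_1x_2 + 4x_1 + x_2 + 23/3, LT = x_1^2.

The S-polynomials (S(f_1,f_2)) all reduce to 0 modulo the current basis, so we have a Gröbner basis.
Inter-reduce: drop elements whose leading term is divisible by another's, tail-reduce, and make monic.
Reduced Gröbner basis: {x_1^2 - 1/6x_1x_2 - x_1 - 1/4x_2 - 23/12, x_2^2 - 3/5x_2 - 2/5}.

Buchberger on the second generating set:
h_1 = -24x_1^2 + 4x_1x_2 - 110x_2^2 + 24x_1 + 72x_2 + 90, LT = x_1^2.
h_2 = -8x_1^2 + 4/3x_1x_2 + 20x_2^2 + 8x_1 - 10x_2 + 22/3, LT = x_1^2.

S(h_1,h_2): lcm = x_1^2. S = 85/12x_2^2 - 17/4x_2 - 17/6.
  reduce S modulo (h_1, h_2):
  remainder 85/12x_2^2 - 17/4x_2 - 17/6 ≠ 0; add k_3 = 85/12x_2^2 - 17/4x_2 - 17/6 to the basis.

The other S-polynomials (S(h_1,k_3), S(h_2,k_3)) all reduce to 0 modulo the current basis, so we have a Gröbner basis.
Inter-reduce: drop elements whose leading term is divisible by another's, tail-reduce, and make monic.
Reduced Gröbner basis: {x_1^2 - 1/6x_1x_2 - x_1 - 1/4x_2 - 23/12, x_2^2 - 3/5x_2 - 2/5}.

Same reduced basis, so the two generating sets span the same ideal.
The choice of monomial ordering does not affect the verdict — as long as both bases are computed under the same ordering, their equality decides ideal equality.

Yes, the ideals are equal.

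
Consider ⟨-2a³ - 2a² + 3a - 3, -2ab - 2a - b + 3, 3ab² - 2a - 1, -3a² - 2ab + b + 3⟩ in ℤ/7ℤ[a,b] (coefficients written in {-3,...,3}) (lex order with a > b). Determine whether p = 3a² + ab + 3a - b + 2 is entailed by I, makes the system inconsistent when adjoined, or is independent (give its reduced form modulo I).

First compute the reduced Gröbner basis of I by Buchberger's algorithm.
f_1 = -2a³ - 2a² + 3a - 3, LT = a³.
f_2 = -2ab - 2a - b + 3, LT = ab.
f_3 = 3ab² - 2a - 1, LT = ab².
f_4 = -3a² - 2ab + b + 3, LT = a².

S(f_1,f_2): lcm = a³b. S = -a³ - 3a²b - 2a² + 2ab - 2b.
  leading term a³: subtract (-3)·f_1 from -a³ - 3a²b - 2a² + 2ab - 2b → -3a²b - a² + 2ab + 2a - 2b - 2
  leading term a²b: subtract (-2a)·f_2 from -3a²b - a² + 2ab + 2a - 2b - 2 → 2a² + a - 2b - 2
  leading term a²: subtract (-3)·f_4 from 2a² + a - 2b - 2 → ab + a + b
  leading term ab: subtract (3)·f_2 from ab + a + b → -3b - 2
  leading term b: no divisor's leading term divides it; move -3b to the remainder.
  leading term 1: no divisor's leading term divides it; move -2 to the remainder.
  remainder -3b - 2 ≠ 0; add h_5 = -3b - 2 to the basis.

S(f_1,f_3): lcm = a³b². S = 3a³ + a²b² - 2a² + 2ab² - 2b².
  leading term a³: subtract (2)·f_1 from 3a³ + a²b² - 2a² + 2ab² - 2b² → a²b² + 2a² + 2ab² + a - 2b² - 1
  leading term a²b²: subtract (3ab)·f_2 from a²b² + 2a² + 2ab² + a - 2b² - 1 → -a²b + 2a² - 2ab² - 2ab + a - 2b² - 1
  leading term a²b: subtract (-3a)·f_2 from -a²b + 2a² - 2ab² - 2ab + a - 2b² - 1 → 3a² - 2ab² + 2ab + 3a - 2b² - 1
  leading term a²: subtract (-1)·f_4 from 3a² - 2ab² + 2ab + 3a - 2b² - 1 → -2ab² + 3a - 2b² + b + 2
  leading term ab²: subtract (b)·f_2 from -2ab² + 3a - 2b² + b + 2 → 2ab + 3a - b² - 2b + 2
  leading term ab: subtract (-1)·f_2 from 2ab + 3a - b² - 2b + 2 → a - b² - 3b - 2
  leading term a: no divisor's leading term divides it; move a to the remainder.
  leading term b²: subtract (-2b)·h_5 from -b² - 3b - 2 → -2
  leading term 1: no divisor's leading term divides it; move -2 to the remainder.
  remainder a - 2 ≠ 0; add h_6 = a - 2 to the basis.

The other S-polynomials (S(f_1,f_4), S(f_2,f_3), S(f_2,f_4), S(f_3,f_4), S(f_1,h_5), S(f_2,h_5), S(f_3,h_5), S(f_4,h_5), S(f_1,h_6), S(f_2,h_6), S(f_3,h_6), S(f_4,h_6), S(h_5,h_6)) all reduce to 0 modulo the current basis, so we have a Gröbner basis.
Inter-reduce: drop elements whose leading term is divisible by another's, tail-reduce, and make monic.
Reduced Gröbner basis: {a - 2, b + 3}.
Label its elements g_1 = a - 2, g_2 = b + 3.

Reduce p = 3a² + ab + 3a - b + 2 modulo G:
  leading term a²: subtract (3a)·g_1 from 3a² + ab + 3a - b + 2 → ab + 2a - b + 2
  leading term ab: subtract (b)·g_1 from ab + 2a - b + 2 → 2a + b + 2
  leading term a: subtract (2)·g_1 from 2a + b + 2 → b - 1
  leading term b: subtract (1)·g_2 from b - 1 → 3
  leading term 1: no divisor's leading term divides it; move 3 to the remainder.
  normal form = 3.
The normal form is nonzero, so p ∉ I. Since p minus its normal form lies in I, I + (p) = I + (r) where r = 3; decide whether this ideal is the whole ring.
Here r = 3 is a nonzero constant, hence a unit: 1 ∈ I + (p), the Gröbner basis of I + (p) is {1}, and the enlarged system has no common solution — adjoining p is inconsistent.

Adjoining 3a² + ab + 3a - b + 2 makes the ideal the whole ring: the system is inconsistent.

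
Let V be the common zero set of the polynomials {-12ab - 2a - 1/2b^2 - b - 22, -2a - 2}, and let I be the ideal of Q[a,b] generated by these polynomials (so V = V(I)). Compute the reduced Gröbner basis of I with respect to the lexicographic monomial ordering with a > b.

f_1 = -12ab - 2a - 1/2b^2 - b - 22, LT = ab.
f_2 = -2a - 2, LT = a.

S(f_1,f_2): lcm = ab. S = 1/6a + 1/24b^2 - 11/12b + 11/6.
  leading term a: subtract (-1/12)·f_2 from 1/6a + 1/24b^2 - 11/12b + 11/6 → 1/24b^2 - 11/12b + 5/3
  leading term b^2: no divisor's leading term divides it; move 1/24b^2 to the remainder.
  leading term b: no divisor's leading term divides it; move -11/12b to the remainder.
  leading term 1: no divisor's leading term divides it; move 5/3 to the remainder.
  remainder 1/24b^2 - 11/12b + 5/3 ≠ 0; add g_3 = 1/24b^2 - 11/12b + 5/3 to the basis.

The other S-polynomials (S(f_1,g_3), S(f_2,g_3)) all reduce to 0 modulo the current basis, so we have a Gröbner basis.
Inter-reduce: drop elements whose leading term is divisible by another's, tail-reduce, and make monic.

G = {a + 1, b^2 - 22b + 40}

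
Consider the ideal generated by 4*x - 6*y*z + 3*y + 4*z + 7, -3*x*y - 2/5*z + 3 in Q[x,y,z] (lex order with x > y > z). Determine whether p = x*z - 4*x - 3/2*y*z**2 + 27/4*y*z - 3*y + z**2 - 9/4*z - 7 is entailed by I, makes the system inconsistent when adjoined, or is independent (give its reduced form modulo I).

First compute the reduced Gröbner basis of I by Buchberger's algorithm.
f_1 = 4*x - 6*y*z + 3*y + 4*z + 7, LT = x.
f_2 = -3*x*y - 2/5*z + 3, LT = x*y.

S(f_1,f_2): lcm = x*y. S = -3/2*y**2*z + 3/4*y**2 + y*z + 7/4*y - 2/15*z + 1.
  reduce S modulo (f_1, f_2):
  remainder -3/2*y**2*z + 3/4*y**2 + y*z + 7/4*y - 2/15*z + 1 ≠ 0; add h_3 = -3/2*y**2*z + 3/4*y**2 + y*z + 7/4*y - 2/15*z + 1 to the basis.

The other S-polynomials (S(f_1,h_3), S(f_2,h_3)) all reduce to 0 modulo the current basis, so we have a Gröbner basis.
Inter-reduce: drop elements whose leading term is divisible by another's, tail-reduce, and make monic.
Reduced Gröbner basis: {x - 3/2*y*z + 3/4*y + z + 7/4, y**2*z - 1/2*y**2 - 2/3*y*z - 7/6*y + 4/45*z - 2/3}.
Label its elements g_1 = x - 3/2*y*z + 3/4*y + z + 7/4, g_2 = y**2*z - 1/2*y**2 - 2/3*y*z - 7/6*y + 4/45*z - 2/3.

Reduce p = x*z - 4*x - 3/2*y*z**2 + 27/4*y*z - 3*y + z**2 - 9/4*z - 7 modulo G:
  leading term x*z: subtract (z)·g_1 from x*z - 4*x - 3/2*y*z**2 + 27/4*y*z - 3*y + z**2 - 9/4*z - 7 → -4*x + 6*y*z - 3*y - 4*z - 7
  leading term x: subtract (-4)·g_1 from -4*x + 6*y*z - 3*y - 4*z - 7 → 0
  normal form = 0.
Since the normal form is 0, p ∈ I.

The remainder on division by a Gröbner basis is unique — it is the normal form.

x*z - 4*x - 3/2*y*z**2 + 27/4*y*z - 3*y + z**2 - 9/4*z - 7 lies in I (it reduces to 0).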